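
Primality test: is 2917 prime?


Check divisors up to sqrt(2917) = 54.0093
No divisors found.
2917 is prime.

Yes, 2917 is prime


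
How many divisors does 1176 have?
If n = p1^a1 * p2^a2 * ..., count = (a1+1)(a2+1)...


1176 = 2^3 × 3^1 × 7^2
d(1176) = (3+1) × (1+1) × (2+1) = 24

24 divisors


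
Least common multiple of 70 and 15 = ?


GCD(70, 15) = 5
LCM = 70*15/5 = 1050/5 = 210

LCM = 210


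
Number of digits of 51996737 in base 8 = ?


51996737 in base 8 = 306264101
Number of digits = 9

9 digits (base 8)


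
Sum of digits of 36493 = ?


3 + 6 + 4 + 9 + 3 = 25


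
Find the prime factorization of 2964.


2964 / 2 = 1482
1482 / 2 = 741
741 / 3 = 247
247 / 13 = 19
19 / 19 = 1
2964 = 2^2 × 3 × 13 × 19


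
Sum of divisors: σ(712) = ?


Divisors of 712: 1, 2, 4, 8, 89, 178, 356, 712
Sum = 1 + 2 + 4 + 8 + 89 + 178 + 356 + 712 = 1350

σ(712) = 1350


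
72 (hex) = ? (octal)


72 (base 16) = 114 (decimal)
114 (decimal) = 162 (base 8)


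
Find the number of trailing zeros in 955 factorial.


floor(955/5) = 191
floor(955/25) = 38
floor(955/125) = 7
floor(955/625) = 1
Total = 237

237 trailing zeros


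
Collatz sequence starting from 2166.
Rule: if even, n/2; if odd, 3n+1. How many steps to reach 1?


2166 → 1083 → 3250 → 1625 → 4876 → 2438 → 1219 → 3658 → 1829 → 5488 → 2744 → 1372 → 686 → 343 → 1030 → 515 → 1546 → 773 → 2320 → 1160 → 580 → 290 → 145 → 436 → 218 → 109 → 328 → 164 → 82 → 41 → 124 → 62 → 31 → 94 → 47 → 142 → 71 → 214 → 107 → 322 → 161 → 484 → 242 → 121 → 364 → 182 → 91 → 274 → 137 → 412 → 206 → 103 → 310 → 155 → 466 → 233 → 700 → 350 → 175 → 526 → 263 → 790 → 395 → 1186 → 593 → 1780 → 890 → 445 → 1336 → 668 → 334 → 167 → 502 → 251 → 754 → 377 → 1132 → 566 → 283 → 850 → 425 → 1276 → 638 → 319 → 958 → 479 → 1438 → 719 → 2158 → 1079 → 3238 → 1619 → 4858 → 2429 → 7288 → 3644 → 1822 → 911 → 2734 → 1367 → 4102 → 2051 → 6154 → 3077 → 9232 → 4616 → 2308 → 1154 → 577 → 1732 → 866 → 433 → 1300 → 650 → 325 → 976 → 488 → 244 → 122 → 61 → 184 → 92 → 46 → 23 → 70 → 35 → 106 → 53 → 160 → 80 → 40 → 20 → 10 → 5 → 16 → 8 → 4 → 2 → 1
Total steps = 138

138 steps


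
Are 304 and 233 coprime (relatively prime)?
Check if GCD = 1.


Euclidean algorithm:
304 = 1 * 233 + 71
233 = 3 * 71 + 20
71 = 3 * 20 + 11
20 = 1 * 11 + 9
11 = 1 * 9 + 2
9 = 4 * 2 + 1
2 = 2 * 1 + 0
GCD(304, 233) = 1

Yes, coprime (GCD = 1)


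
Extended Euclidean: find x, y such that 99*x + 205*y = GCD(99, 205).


Tabular extended Euclidean (each row: r = 99*s + 205*t):
r=99, s=1, t=0
r=205, s=0, t=1
q=0: r=99, s=1, t=0   [99*(1) + 205*(0) = 99]
q=2: r=7, s=-2, t=1   [99*(-2) + 205*(1) = 7]
q=14: r=1, s=29, t=-14   [99*(29) + 205*(-14) = 1]
q=7: r=0, s=-205, t=99   [99*(-205) + 205*(99) = 0]
GCD = 1; from the row with r=1: x=29, y=-14
Check: 99*(29) + 205*(-14) = 2871 - 2870 = 1

GCD = 1, x = 29, y = -14


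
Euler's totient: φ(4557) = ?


4557 = 3 × 7^2 × 31
Prime factors: 3, 7, 31
φ(4557) = 4557 × (1-1/3) × (1-1/7) × (1-1/31)
= 4557 × 2/3 × 6/7 × 30/31 = 2520

φ(4557) = 2520


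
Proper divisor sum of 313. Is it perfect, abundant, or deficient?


Proper divisors: 1
Sum = 1 = 1
1 < 313 → deficient

s(313) = 1 (deficient)


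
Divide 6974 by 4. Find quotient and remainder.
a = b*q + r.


6974 = 4 * 1743 + 2
Check: 6972 + 2 = 6974

q = 1743, r = 2


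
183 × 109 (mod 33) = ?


183 × 109 = 19947
19947 mod 33 = 15


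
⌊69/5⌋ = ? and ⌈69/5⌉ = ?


69/5 = 13.8000
floor = 13
ceil = 14

floor = 13, ceil = 14


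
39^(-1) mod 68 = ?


Use the extended Euclidean algorithm on (68, 39); each row r = 68*s + 39*t:
r=68, s=1, t=0
r=39, s=0, t=1
q=1: r=29, s=1, t=-1   [68*(1) + 39*(-1) = 29]
q=1: r=10, s=-1, t=2   [68*(-1) + 39*(2) = 10]
q=2: r=9, s=3, t=-5   [68*(3) + 39*(-5) = 9]
q=1: r=1, s=-4, t=7   [68*(-4) + 39*(7) = 1]
q=9: r=0, s=39, t=-68   [68*(39) + 39*(-68) = 0]
GCD = 1 with t = 7, so 39*(7) ≡ 1 (mod 68)
Inverse = 7 mod 68 = 7
Check: 39 * 7 = 273 ≡ 1 (mod 68)

39^(-1) ≡ 7 (mod 68)


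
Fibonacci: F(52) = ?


Sequence: 1, 1, 2, 3, 5, 8, 13, 21, 34, 55, 89, 144, 233, 377, 610, 987, 1597, 2584, 4181, 6765, 10946, 17711, 28657, 46368, 75025, 121393, 196418, 317811, 514229, 832040, 1346269, 2178309, 3524578, 5702887, 9227465, 14930352, 24157817, 39088169, 63245986, 102334155, 165580141, 267914296, 433494437, 701408733, 1134903170, 1836311903, 2971215073, 4807526976, 7778742049, 12586269025, 20365011074, 32951280099
F(52) = 32951280099


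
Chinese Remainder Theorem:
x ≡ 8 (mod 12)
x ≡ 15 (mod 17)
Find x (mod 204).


M = 12*17 = 204
M1 = M/12 = 17, M2 = M/17 = 12
M1^(-1) mod 12 = 5, M2^(-1) mod 17 = 10
x = 8*17*5 + 15*12*10 = 2480
2480 mod 204 = 32
Check: 32 mod 12 = 8 ✓, 32 mod 17 = 15 ✓

x ≡ 32 (mod 204)


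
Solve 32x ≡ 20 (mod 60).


GCD(32, 60) = 4 divides 20
Divide: 8x ≡ 5 (mod 15)
x ≡ 10 (mod 15)


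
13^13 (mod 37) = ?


13^1 mod 37 = 13
13^2 mod 37 = 21
13^3 mod 37 = 14
13^4 mod 37 = 34
13^5 mod 37 = 35
13^6 mod 37 = 11
13^7 mod 37 = 32
13^8 mod 37 = 9
13^9 mod 37 = 6
13^10 mod 37 = 4
13^11 mod 37 = 15
13^12 mod 37 = 10
13^13 mod 37 = 19


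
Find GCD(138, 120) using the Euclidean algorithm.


138 = 1 * 120 + 18
120 = 6 * 18 + 12
18 = 1 * 12 + 6
12 = 2 * 6 + 0
GCD = 6


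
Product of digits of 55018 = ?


5 × 5 × 0 × 1 × 8 = 0


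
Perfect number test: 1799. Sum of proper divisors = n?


Proper divisors of 1799: 1, 7, 257
Sum = 1 + 7 + 257 = 265

No, 1799 is not perfect (265 ≠ 1799)


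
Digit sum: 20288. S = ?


2 + 0 + 2 + 8 + 8 = 20


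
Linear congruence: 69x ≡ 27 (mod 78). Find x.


GCD(69, 78) = 3 divides 27
Divide: 23x ≡ 9 (mod 26)
x ≡ 23 (mod 26)


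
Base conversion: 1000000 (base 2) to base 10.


1000000 (base 2) = 64 (decimal)
64 (decimal) = 64 (base 10)


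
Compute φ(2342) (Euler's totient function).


2342 = 2 × 1171
Prime factors: 2, 1171
φ(2342) = 2342 × (1-1/2) × (1-1/1171)
= 2342 × 1/2 × 1170/1171 = 1170

φ(2342) = 1170


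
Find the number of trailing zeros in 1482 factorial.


floor(1482/5) = 296
floor(1482/25) = 59
floor(1482/125) = 11
floor(1482/625) = 2
Total = 368

368 trailing zeros


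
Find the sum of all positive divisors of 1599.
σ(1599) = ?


Divisors of 1599: 1, 3, 13, 39, 41, 123, 533, 1599
Sum = 1 + 3 + 13 + 39 + 41 + 123 + 533 + 1599 = 2352

σ(1599) = 2352


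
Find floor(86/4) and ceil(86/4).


86/4 = 21.5000
floor = 21
ceil = 22

floor = 21, ceil = 22


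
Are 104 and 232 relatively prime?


Euclidean algorithm:
232 = 2 * 104 + 24
104 = 4 * 24 + 8
24 = 3 * 8 + 0
GCD(104, 232) = 8

No, not coprime (GCD = 8)


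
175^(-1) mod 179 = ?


Use the extended Euclidean algorithm on (179, 175); each row r = 179*s + 175*t:
r=179, s=1, t=0
r=175, s=0, t=1
q=1: r=4, s=1, t=-1   [179*(1) + 175*(-1) = 4]
q=43: r=3, s=-43, t=44   [179*(-43) + 175*(44) = 3]
q=1: r=1, s=44, t=-45   [179*(44) + 175*(-45) = 1]
q=3: r=0, s=-175, t=179   [179*(-175) + 175*(179) = 0]
GCD = 1 with t = -45, so 175*(-45) ≡ 1 (mod 179)
Inverse = -45 mod 179 = 134
Check: 175 * 134 = 23450 ≡ 1 (mod 179)

175^(-1) ≡ 134 (mod 179)


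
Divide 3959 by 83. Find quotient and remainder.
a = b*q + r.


3959 = 83 * 47 + 58
Check: 3901 + 58 = 3959

q = 47, r = 58


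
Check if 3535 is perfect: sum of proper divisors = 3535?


Proper divisors of 3535: 1, 5, 7, 35, 101, 505, 707
Sum = 1 + 5 + 7 + 35 + 101 + 505 + 707 = 1361

No, 3535 is not perfect (1361 ≠ 3535)


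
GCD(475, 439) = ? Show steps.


475 = 1 * 439 + 36
439 = 12 * 36 + 7
36 = 5 * 7 + 1
7 = 7 * 1 + 0
GCD = 1


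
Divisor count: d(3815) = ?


3815 = 5^1 × 7^1 × 109^1
d(3815) = (1+1) × (1+1) × (1+1) = 8

8 divisors


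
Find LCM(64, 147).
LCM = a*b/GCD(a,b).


GCD(64, 147) = 1
LCM = 64*147/1 = 9408/1 = 9408

LCM = 9408


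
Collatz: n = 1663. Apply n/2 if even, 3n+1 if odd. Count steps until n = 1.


1663 → 4990 → 2495 → 7486 → 3743 → 11230 → 5615 → 16846 → 8423 → 25270 → 12635 → 37906 → 18953 → 56860 → 28430 → 14215 → 42646 → 21323 → 63970 → 31985 → 95956 → 47978 → 23989 → 71968 → 35984 → 17992 → 8996 → 4498 → 2249 → 6748 → 3374 → 1687 → 5062 → 2531 → 7594 → 3797 → 11392 → 5696 → 2848 → 1424 → 712 → 356 → 178 → 89 → 268 → 134 → 67 → 202 → 101 → 304 → 152 → 76 → 38 → 19 → 58 → 29 → 88 → 44 → 22 → 11 → 34 → 17 → 52 → 26 → 13 → 40 → 20 → 10 → 5 → 16 → 8 → 4 → 2 → 1
Total steps = 73

73 steps


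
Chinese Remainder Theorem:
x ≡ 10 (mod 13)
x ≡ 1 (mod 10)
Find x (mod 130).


M = 13*10 = 130
M1 = M/13 = 10, M2 = M/10 = 13
M1^(-1) mod 13 = 4, M2^(-1) mod 10 = 7
x = 10*10*4 + 1*13*7 = 491
491 mod 130 = 101
Check: 101 mod 13 = 10 ✓, 101 mod 10 = 1 ✓

x ≡ 101 (mod 130)


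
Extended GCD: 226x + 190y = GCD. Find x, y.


Tabular extended Euclidean (each row: r = 226*s + 190*t):
r=226, s=1, t=0
r=190, s=0, t=1
q=1: r=36, s=1, t=-1   [226*(1) + 190*(-1) = 36]
q=5: r=10, s=-5, t=6   [226*(-5) + 190*(6) = 10]
q=3: r=6, s=16, t=-19   [226*(16) + 190*(-19) = 6]
q=1: r=4, s=-21, t=25   [226*(-21) + 190*(25) = 4]
q=1: r=2, s=37, t=-44   [226*(37) + 190*(-44) = 2]
q=2: r=0, s=-95, t=113   [226*(-95) + 190*(113) = 0]
GCD = 2; from the row with r=2: x=37, y=-44
Check: 226*(37) + 190*(-44) = 8362 - 8360 = 2

GCD = 2, x = 37, y = -44


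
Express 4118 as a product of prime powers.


4118 / 2 = 2059
2059 / 29 = 71
71 / 71 = 1
4118 = 2 × 29 × 71


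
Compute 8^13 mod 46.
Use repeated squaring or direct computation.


8^1 mod 46 = 8
8^2 mod 46 = 18
8^3 mod 46 = 6
8^4 mod 46 = 2
8^5 mod 46 = 16
8^6 mod 46 = 36
8^7 mod 46 = 12
8^8 mod 46 = 4
8^9 mod 46 = 32
8^10 mod 46 = 26
8^11 mod 46 = 24
8^12 mod 46 = 8
8^13 mod 46 = 18


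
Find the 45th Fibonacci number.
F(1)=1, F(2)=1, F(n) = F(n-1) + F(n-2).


Sequence: 1, 1, 2, 3, 5, 8, 13, 21, 34, 55, 89, 144, 233, 377, 610, 987, 1597, 2584, 4181, 6765, 10946, 17711, 28657, 46368, 75025, 121393, 196418, 317811, 514229, 832040, 1346269, 2178309, 3524578, 5702887, 9227465, 14930352, 24157817, 39088169, 63245986, 102334155, 165580141, 267914296, 433494437, 701408733, 1134903170
F(45) = 1134903170


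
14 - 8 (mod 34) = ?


14 - 8 = 6
6 mod 34 = 6


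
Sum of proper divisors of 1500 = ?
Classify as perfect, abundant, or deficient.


Proper divisors: 1, 2, 3, 4, 5, 6, 10, 12, 15, 20, 25, 30, 50, 60, 75, 100, 125, 150, 250, 300, 375, 500, 750
Sum = 1 + 2 + 3 + 4 + 5 + 6 + 10 + 12 + 15 + 20 + 25 + 30 + 50 + 60 + 75 + 100 + 125 + 150 + 250 + 300 + 375 + 500 + 750 = 2868
2868 > 1500 → abundant

s(1500) = 2868 (abundant)


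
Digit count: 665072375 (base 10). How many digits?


665072375 has 9 digits in base 10
floor(log10(665072375)) + 1 = floor(8.8229) + 1 = 9

9 digits (base 10)


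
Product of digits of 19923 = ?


1 × 9 × 9 × 2 × 3 = 486


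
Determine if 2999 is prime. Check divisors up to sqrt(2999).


Check divisors up to sqrt(2999) = 54.7631
No divisors found.
2999 is prime.

Yes, 2999 is prime


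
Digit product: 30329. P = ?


3 × 0 × 3 × 2 × 9 = 0


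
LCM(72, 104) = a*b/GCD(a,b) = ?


GCD(72, 104) = 8
LCM = 72*104/8 = 7488/8 = 936

LCM = 936


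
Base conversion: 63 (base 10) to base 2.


63 (base 10) = 63 (decimal)
63 (decimal) = 111111 (base 2)


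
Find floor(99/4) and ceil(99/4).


99/4 = 24.7500
floor = 24
ceil = 25

floor = 24, ceil = 25


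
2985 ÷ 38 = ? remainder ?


2985 = 38 * 78 + 21
Check: 2964 + 21 = 2985

q = 78, r = 21


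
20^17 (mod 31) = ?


20^1 mod 31 = 20
20^2 mod 31 = 28
20^3 mod 31 = 2
20^4 mod 31 = 9
20^5 mod 31 = 25
20^6 mod 31 = 4
20^7 mod 31 = 18
20^8 mod 31 = 19
20^9 mod 31 = 8
20^10 mod 31 = 5
20^11 mod 31 = 7
20^12 mod 31 = 16
20^13 mod 31 = 10
20^14 mod 31 = 14
20^15 mod 31 = 1
20^16 mod 31 = 20
20^17 mod 31 = 28


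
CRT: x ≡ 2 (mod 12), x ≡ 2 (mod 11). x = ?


M = 12*11 = 132
M1 = M/12 = 11, M2 = M/11 = 12
M1^(-1) mod 12 = 11, M2^(-1) mod 11 = 1
x = 2*11*11 + 2*12*1 = 266
266 mod 132 = 2
Check: 2 mod 12 = 2 ✓, 2 mod 11 = 2 ✓

x ≡ 2 (mod 132)


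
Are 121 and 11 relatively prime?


Euclidean algorithm:
121 = 11 * 11 + 0
GCD(121, 11) = 11

No, not coprime (GCD = 11)


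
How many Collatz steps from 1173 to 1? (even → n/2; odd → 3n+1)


1173 → 3520 → 1760 → 880 → 440 → 220 → 110 → 55 → 166 → 83 → 250 → 125 → 376 → 188 → 94 → 47 → 142 → 71 → 214 → 107 → 322 → 161 → 484 → 242 → 121 → 364 → 182 → 91 → 274 → 137 → 412 → 206 → 103 → 310 → 155 → 466 → 233 → 700 → 350 → 175 → 526 → 263 → 790 → 395 → 1186 → 593 → 1780 → 890 → 445 → 1336 → 668 → 334 → 167 → 502 → 251 → 754 → 377 → 1132 → 566 → 283 → 850 → 425 → 1276 → 638 → 319 → 958 → 479 → 1438 → 719 → 2158 → 1079 → 3238 → 1619 → 4858 → 2429 → 7288 → 3644 → 1822 → 911 → 2734 → 1367 → 4102 → 2051 → 6154 → 3077 → 9232 → 4616 → 2308 → 1154 → 577 → 1732 → 866 → 433 → 1300 → 650 → 325 → 976 → 488 → 244 → 122 → 61 → 184 → 92 → 46 → 23 → 70 → 35 → 106 → 53 → 160 → 80 → 40 → 20 → 10 → 5 → 16 → 8 → 4 → 2 → 1
Total steps = 119

119 steps


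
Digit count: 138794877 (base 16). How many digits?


138794877 in base 16 = 845D77D
Number of digits = 7

7 digits (base 16)


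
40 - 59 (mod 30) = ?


40 - 59 = -19
-19 mod 30 = 11


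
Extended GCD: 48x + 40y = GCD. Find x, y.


Tabular extended Euclidean (each row: r = 48*s + 40*t):
r=48, s=1, t=0
r=40, s=0, t=1
q=1: r=8, s=1, t=-1   [48*(1) + 40*(-1) = 8]
q=5: r=0, s=-5, t=6   [48*(-5) + 40*(6) = 0]
GCD = 8; from the row with r=8: x=1, y=-1
Check: 48*(1) + 40*(-1) = 48 - 40 = 8

GCD = 8, x = 1, y = -1


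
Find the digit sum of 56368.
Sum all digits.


5 + 6 + 3 + 6 + 8 = 28


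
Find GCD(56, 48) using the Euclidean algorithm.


56 = 1 * 48 + 8
48 = 6 * 8 + 0
GCD = 8


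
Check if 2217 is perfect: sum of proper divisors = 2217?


Proper divisors of 2217: 1, 3, 739
Sum = 1 + 3 + 739 = 743

No, 2217 is not perfect (743 ≠ 2217)


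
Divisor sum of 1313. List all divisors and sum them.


Divisors of 1313: 1, 13, 101, 1313
Sum = 1 + 13 + 101 + 1313 = 1428

σ(1313) = 1428


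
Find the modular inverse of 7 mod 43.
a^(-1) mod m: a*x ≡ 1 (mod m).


Use the extended Euclidean algorithm on (43, 7); each row r = 43*s + 7*t:
r=43, s=1, t=0
r=7, s=0, t=1
q=6: r=1, s=1, t=-6   [43*(1) + 7*(-6) = 1]
q=7: r=0, s=-7, t=43   [43*(-7) + 7*(43) = 0]
GCD = 1 with t = -6, so 7*(-6) ≡ 1 (mod 43)
Inverse = -6 mod 43 = 37
Check: 7 * 37 = 259 ≡ 1 (mod 43)

7^(-1) ≡ 37 (mod 43)


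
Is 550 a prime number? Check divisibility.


550 / 2 = 275 (exact division)
550 is NOT prime.

No, 550 is not prime


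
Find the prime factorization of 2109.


2109 / 3 = 703
703 / 19 = 37
37 / 37 = 1
2109 = 3 × 19 × 37


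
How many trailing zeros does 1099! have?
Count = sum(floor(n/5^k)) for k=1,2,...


floor(1099/5) = 219
floor(1099/25) = 43
floor(1099/125) = 8
floor(1099/625) = 1
Total = 271

271 trailing zeros


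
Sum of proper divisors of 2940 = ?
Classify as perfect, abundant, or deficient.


Proper divisors: 1, 2, 3, 4, 5, 6, 7, 10, 12, 14, 15, 20, 21, 28, 30, 35, 42, 49, 60, 70, 84, 98, 105, 140, 147, 196, 210, 245, 294, 420, 490, 588, 735, 980, 1470
Sum = 1 + 2 + 3 + 4 + 5 + 6 + 7 + 10 + 12 + 14 + 15 + 20 + 21 + 28 + 30 + 35 + 42 + 49 + 60 + 70 + 84 + 98 + 105 + 140 + 147 + 196 + 210 + 245 + 294 + 420 + 490 + 588 + 735 + 980 + 1470 = 6636
6636 > 2940 → abundant

s(2940) = 6636 (abundant)


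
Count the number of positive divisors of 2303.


2303 = 7^2 × 47^1
d(2303) = (2+1) × (1+1) = 6

6 divisors


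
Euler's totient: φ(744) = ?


744 = 2^3 × 3 × 31
Prime factors: 2, 3, 31
φ(744) = 744 × (1-1/2) × (1-1/3) × (1-1/31)
= 744 × 1/2 × 2/3 × 30/31 = 240

φ(744) = 240


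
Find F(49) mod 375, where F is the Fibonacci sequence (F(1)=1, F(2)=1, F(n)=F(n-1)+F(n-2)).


F(k) mod 375 for k=1..49:
1, 1, 2, 3, 5, 8, 13, 21, 34, 55, 89, 144, 233, 2, 235, 237, 97, 334, 56, 15, 71, 86, 157, 243, 25, 268, 293, 186, 104, 290, 19, 309, 328, 262, 215, 102, 317, 44, 361, 30, 16, 46, 62, 108, 170, 278, 73, 351, 49
F(49) mod 375 = 49


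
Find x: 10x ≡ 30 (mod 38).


GCD(10, 38) = 2 divides 30
Divide: 5x ≡ 15 (mod 19)
x ≡ 3 (mod 19)


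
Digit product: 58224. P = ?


5 × 8 × 2 × 2 × 4 = 640


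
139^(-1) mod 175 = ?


Use the extended Euclidean algorithm on (175, 139); each row r = 175*s + 139*t:
r=175, s=1, t=0
r=139, s=0, t=1
q=1: r=36, s=1, t=-1   [175*(1) + 139*(-1) = 36]
q=3: r=31, s=-3, t=4   [175*(-3) + 139*(4) = 31]
q=1: r=5, s=4, t=-5   [175*(4) + 139*(-5) = 5]
q=6: r=1, s=-27, t=34   [175*(-27) + 139*(34) = 1]
q=5: r=0, s=139, t=-175   [175*(139) + 139*(-175) = 0]
GCD = 1 with t = 34, so 139*(34) ≡ 1 (mod 175)
Inverse = 34 mod 175 = 34
Check: 139 * 34 = 4726 ≡ 1 (mod 175)

139^(-1) ≡ 34 (mod 175)


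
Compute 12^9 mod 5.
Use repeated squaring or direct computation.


12^1 mod 5 = 2
12^2 mod 5 = 4
12^3 mod 5 = 3
12^4 mod 5 = 1
12^5 mod 5 = 2
12^6 mod 5 = 4
12^7 mod 5 = 3
12^8 mod 5 = 1
12^9 mod 5 = 2


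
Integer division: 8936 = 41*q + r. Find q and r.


8936 = 41 * 217 + 39
Check: 8897 + 39 = 8936

q = 217, r = 39


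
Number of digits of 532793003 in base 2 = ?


532793003 in base 2 = 11111110000011100011010101011
Number of digits = 29

29 digits (base 2)


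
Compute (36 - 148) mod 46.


36 - 148 = -112
-112 mod 46 = 26


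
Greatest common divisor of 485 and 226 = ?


485 = 2 * 226 + 33
226 = 6 * 33 + 28
33 = 1 * 28 + 5
28 = 5 * 5 + 3
5 = 1 * 3 + 2
3 = 1 * 2 + 1
2 = 2 * 1 + 0
GCD = 1


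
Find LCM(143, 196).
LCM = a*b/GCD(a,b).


GCD(143, 196) = 1
LCM = 143*196/1 = 28028/1 = 28028

LCM = 28028


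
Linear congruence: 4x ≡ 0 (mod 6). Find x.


GCD(4, 6) = 2 divides 0
Divide: 2x ≡ 0 (mod 3)
x ≡ 0 (mod 3)


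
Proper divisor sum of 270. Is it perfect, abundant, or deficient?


Proper divisors: 1, 2, 3, 5, 6, 9, 10, 15, 18, 27, 30, 45, 54, 90, 135
Sum = 1 + 2 + 3 + 5 + 6 + 9 + 10 + 15 + 18 + 27 + 30 + 45 + 54 + 90 + 135 = 450
450 > 270 → abundant

s(270) = 450 (abundant)


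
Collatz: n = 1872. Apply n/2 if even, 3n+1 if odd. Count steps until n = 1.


1872 → 936 → 468 → 234 → 117 → 352 → 176 → 88 → 44 → 22 → 11 → 34 → 17 → 52 → 26 → 13 → 40 → 20 → 10 → 5 → 16 → 8 → 4 → 2 → 1
Total steps = 24

24 steps


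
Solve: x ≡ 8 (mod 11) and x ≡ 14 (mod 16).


M = 11*16 = 176
M1 = M/11 = 16, M2 = M/16 = 11
M1^(-1) mod 11 = 9, M2^(-1) mod 16 = 3
x = 8*16*9 + 14*11*3 = 1614
1614 mod 176 = 30
Check: 30 mod 11 = 8 ✓, 30 mod 16 = 14 ✓

x ≡ 30 (mod 176)


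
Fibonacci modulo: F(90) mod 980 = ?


F(k) mod 980 for k=1..90:
1, 1, 2, 3, 5, 8, 13, 21, 34, 55, 89, 144, 233, 377, 610, 7, 617, 624, 261, 885, 166, 71, 237, 308, 545, 853, 418, 291, 709, 20, 729, 749, 498, 267, 765, 52, 817, 869, 706, 595, 321, 916, 257, 193, 450, 643, 113, 756, 869, 645, 534, 199, 733, 932, 685, 637, 342, 979, 341, 340, 681, 41, 722, 763, 505, 288, 793, 101, 894, 15, 909, 924, 853, 797, 670, 487, 177, 664, 841, 525, 386, 911, 317, 248, 565, 813, 398, 231, 629, 860
F(90) mod 980 = 860


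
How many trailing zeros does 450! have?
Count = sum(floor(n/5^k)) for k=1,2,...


floor(450/5) = 90
floor(450/25) = 18
floor(450/125) = 3
Total = 111

111 trailing zeros


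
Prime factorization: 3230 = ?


3230 / 2 = 1615
1615 / 5 = 323
323 / 17 = 19
19 / 19 = 1
3230 = 2 × 5 × 17 × 19


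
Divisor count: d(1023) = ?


1023 = 3^1 × 11^1 × 31^1
d(1023) = (1+1) × (1+1) × (1+1) = 8

8 divisors


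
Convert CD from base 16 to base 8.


CD (base 16) = 205 (decimal)
205 (decimal) = 315 (base 8)


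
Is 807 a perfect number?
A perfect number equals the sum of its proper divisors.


Proper divisors of 807: 1, 3, 269
Sum = 1 + 3 + 269 = 273

No, 807 is not perfect (273 ≠ 807)


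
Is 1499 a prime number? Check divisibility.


Check divisors up to sqrt(1499) = 38.7169
No divisors found.
1499 is prime.

Yes, 1499 is prime


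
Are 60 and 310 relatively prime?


Euclidean algorithm:
310 = 5 * 60 + 10
60 = 6 * 10 + 0
GCD(60, 310) = 10

No, not coprime (GCD = 10)


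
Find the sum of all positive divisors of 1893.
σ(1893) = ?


Divisors of 1893: 1, 3, 631, 1893
Sum = 1 + 3 + 631 + 1893 = 2528

σ(1893) = 2528


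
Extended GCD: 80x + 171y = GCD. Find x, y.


Tabular extended Euclidean (each row: r = 80*s + 171*t):
r=80, s=1, t=0
r=171, s=0, t=1
q=0: r=80, s=1, t=0   [80*(1) + 171*(0) = 80]
q=2: r=11, s=-2, t=1   [80*(-2) + 171*(1) = 11]
q=7: r=3, s=15, t=-7   [80*(15) + 171*(-7) = 3]
q=3: r=2, s=-47, t=22   [80*(-47) + 171*(22) = 2]
q=1: r=1, s=62, t=-29   [80*(62) + 171*(-29) = 1]
q=2: r=0, s=-171, t=80   [80*(-171) + 171*(80) = 0]
GCD = 1; from the row with r=1: x=62, y=-29
Check: 80*(62) + 171*(-29) = 4960 - 4959 = 1

GCD = 1, x = 62, y = -29


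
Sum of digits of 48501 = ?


4 + 8 + 5 + 0 + 1 = 18


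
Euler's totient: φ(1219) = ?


1219 = 23 × 53
Prime factors: 23, 53
φ(1219) = 1219 × (1-1/23) × (1-1/53)
= 1219 × 22/23 × 52/53 = 1144

φ(1219) = 1144


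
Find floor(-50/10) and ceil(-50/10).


-50/10 = -5.0000
floor = -5
ceil = -5

floor = -5, ceil = -5


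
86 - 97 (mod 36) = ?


86 - 97 = -11
-11 mod 36 = 25


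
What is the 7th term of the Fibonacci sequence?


Sequence: 1, 1, 2, 3, 5, 8, 13
F(7) = 13


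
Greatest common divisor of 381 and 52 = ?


381 = 7 * 52 + 17
52 = 3 * 17 + 1
17 = 17 * 1 + 0
GCD = 1


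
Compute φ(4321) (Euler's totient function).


4321 = 29 × 149
Prime factors: 29, 149
φ(4321) = 4321 × (1-1/29) × (1-1/149)
= 4321 × 28/29 × 148/149 = 4144

φ(4321) = 4144


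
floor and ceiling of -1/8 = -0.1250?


-1/8 = -0.1250
floor = -1
ceil = 0

floor = -1, ceil = 0


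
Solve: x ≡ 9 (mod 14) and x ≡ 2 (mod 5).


M = 14*5 = 70
M1 = M/14 = 5, M2 = M/5 = 14
M1^(-1) mod 14 = 3, M2^(-1) mod 5 = 4
x = 9*5*3 + 2*14*4 = 247
247 mod 70 = 37
Check: 37 mod 14 = 9 ✓, 37 mod 5 = 2 ✓

x ≡ 37 (mod 70)


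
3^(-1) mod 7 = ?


Use the extended Euclidean algorithm on (7, 3); each row r = 7*s + 3*t:
r=7, s=1, t=0
r=3, s=0, t=1
q=2: r=1, s=1, t=-2   [7*(1) + 3*(-2) = 1]
q=3: r=0, s=-3, t=7   [7*(-3) + 3*(7) = 0]
GCD = 1 with t = -2, so 3*(-2) ≡ 1 (mod 7)
Inverse = -2 mod 7 = 5
Check: 3 * 5 = 15 ≡ 1 (mod 7)

3^(-1) ≡ 5 (mod 7)


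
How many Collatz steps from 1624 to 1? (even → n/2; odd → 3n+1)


1624 → 812 → 406 → 203 → 610 → 305 → 916 → 458 → 229 → 688 → 344 → 172 → 86 → 43 → 130 → 65 → 196 → 98 → 49 → 148 → 74 → 37 → 112 → 56 → 28 → 14 → 7 → 22 → 11 → 34 → 17 → 52 → 26 → 13 → 40 → 20 → 10 → 5 → 16 → 8 → 4 → 2 → 1
Total steps = 42

42 steps


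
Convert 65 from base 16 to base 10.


65 (base 16) = 101 (decimal)
101 (decimal) = 101 (base 10)


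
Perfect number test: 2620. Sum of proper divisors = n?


Proper divisors of 2620: 1, 2, 4, 5, 10, 20, 131, 262, 524, 655, 1310
Sum = 1 + 2 + 4 + 5 + 10 + 20 + 131 + 262 + 524 + 655 + 1310 = 2924

No, 2620 is not perfect (2924 ≠ 2620)


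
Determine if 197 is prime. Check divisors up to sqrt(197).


Check divisors up to sqrt(197) = 14.0357
No divisors found.
197 is prime.

Yes, 197 is prime


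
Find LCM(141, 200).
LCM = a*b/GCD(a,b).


GCD(141, 200) = 1
LCM = 141*200/1 = 28200/1 = 28200

LCM = 28200


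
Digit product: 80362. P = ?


8 × 0 × 3 × 6 × 2 = 0


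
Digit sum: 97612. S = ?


9 + 7 + 6 + 1 + 2 = 25


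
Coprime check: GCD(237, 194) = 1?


Euclidean algorithm:
237 = 1 * 194 + 43
194 = 4 * 43 + 22
43 = 1 * 22 + 21
22 = 1 * 21 + 1
21 = 21 * 1 + 0
GCD(237, 194) = 1

Yes, coprime (GCD = 1)


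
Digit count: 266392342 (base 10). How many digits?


266392342 has 9 digits in base 10
floor(log10(266392342)) + 1 = floor(8.4255) + 1 = 9

9 digits (base 10)


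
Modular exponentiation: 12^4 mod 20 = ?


12^1 mod 20 = 12
12^2 mod 20 = 4
12^3 mod 20 = 8
12^4 mod 20 = 16


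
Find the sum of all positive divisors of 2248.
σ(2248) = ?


Divisors of 2248: 1, 2, 4, 8, 281, 562, 1124, 2248
Sum = 1 + 2 + 4 + 8 + 281 + 562 + 1124 + 2248 = 4230

σ(2248) = 4230


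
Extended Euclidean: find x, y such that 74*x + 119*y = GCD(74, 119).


Tabular extended Euclidean (each row: r = 74*s + 119*t):
r=74, s=1, t=0
r=119, s=0, t=1
q=0: r=74, s=1, t=0   [74*(1) + 119*(0) = 74]
q=1: r=45, s=-1, t=1   [74*(-1) + 119*(1) = 45]
q=1: r=29, s=2, t=-1   [74*(2) + 119*(-1) = 29]
q=1: r=16, s=-3, t=2   [74*(-3) + 119*(2) = 16]
q=1: r=13, s=5, t=-3   [74*(5) + 119*(-3) = 13]
q=1: r=3, s=-8, t=5   [74*(-8) + 119*(5) = 3]
q=4: r=1, s=37, t=-23   [74*(37) + 119*(-23) = 1]
q=3: r=0, s=-119, t=74   [74*(-119) + 119*(74) = 0]
GCD = 1; from the row with r=1: x=37, y=-23
Check: 74*(37) + 119*(-23) = 2738 - 2737 = 1

GCD = 1, x = 37, y = -23


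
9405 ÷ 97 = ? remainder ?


9405 = 97 * 96 + 93
Check: 9312 + 93 = 9405

q = 96, r = 93


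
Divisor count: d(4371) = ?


4371 = 3^1 × 31^1 × 47^1
d(4371) = (1+1) × (1+1) × (1+1) = 8

8 divisors


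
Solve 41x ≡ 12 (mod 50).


GCD(41, 50) = 1, unique solution
a^(-1) mod 50 = 11
x = 11 * 12 mod 50 = 32

x ≡ 32 (mod 50)


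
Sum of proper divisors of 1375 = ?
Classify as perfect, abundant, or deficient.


Proper divisors: 1, 5, 11, 25, 55, 125, 275
Sum = 1 + 5 + 11 + 25 + 55 + 125 + 275 = 497
497 < 1375 → deficient

s(1375) = 497 (deficient)


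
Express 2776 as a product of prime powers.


2776 / 2 = 1388
1388 / 2 = 694
694 / 2 = 347
347 / 347 = 1
2776 = 2^3 × 347


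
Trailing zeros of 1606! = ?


floor(1606/5) = 321
floor(1606/25) = 64
floor(1606/125) = 12
floor(1606/625) = 2
Total = 399

399 trailing zeros


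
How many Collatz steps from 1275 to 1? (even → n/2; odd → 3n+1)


1275 → 3826 → 1913 → 5740 → 2870 → 1435 → 4306 → 2153 → 6460 → 3230 → 1615 → 4846 → 2423 → 7270 → 3635 → 10906 → 5453 → 16360 → 8180 → 4090 → 2045 → 6136 → 3068 → 1534 → 767 → 2302 → 1151 → 3454 → 1727 → 5182 → 2591 → 7774 → 3887 → 11662 → 5831 → 17494 → 8747 → 26242 → 13121 → 39364 → 19682 → 9841 → 29524 → 14762 → 7381 → 22144 → 11072 → 5536 → 2768 → 1384 → 692 → 346 → 173 → 520 → 260 → 130 → 65 → 196 → 98 → 49 → 148 → 74 → 37 → 112 → 56 → 28 → 14 → 7 → 22 → 11 → 34 → 17 → 52 → 26 → 13 → 40 → 20 → 10 → 5 → 16 → 8 → 4 → 2 → 1
Total steps = 83

83 steps


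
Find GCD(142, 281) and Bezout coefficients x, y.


Tabular extended Euclidean (each row: r = 142*s + 281*t):
r=142, s=1, t=0
r=281, s=0, t=1
q=0: r=142, s=1, t=0   [142*(1) + 281*(0) = 142]
q=1: r=139, s=-1, t=1   [142*(-1) + 281*(1) = 139]
q=1: r=3, s=2, t=-1   [142*(2) + 281*(-1) = 3]
q=46: r=1, s=-93, t=47   [142*(-93) + 281*(47) = 1]
q=3: r=0, s=281, t=-142   [142*(281) + 281*(-142) = 0]
GCD = 1; from the row with r=1: x=-93, y=47
Check: 142*(-93) + 281*(47) = -13206 + 13207 = 1

GCD = 1, x = -93, y = 47


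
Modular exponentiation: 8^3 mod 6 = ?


8^1 mod 6 = 2
8^2 mod 6 = 4
8^3 mod 6 = 2


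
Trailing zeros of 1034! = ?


floor(1034/5) = 206
floor(1034/25) = 41
floor(1034/125) = 8
floor(1034/625) = 1
Total = 256

256 trailing zeros


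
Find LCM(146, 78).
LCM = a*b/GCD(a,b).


GCD(146, 78) = 2
LCM = 146*78/2 = 11388/2 = 5694

LCM = 5694


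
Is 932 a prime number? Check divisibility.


932 / 2 = 466 (exact division)
932 is NOT prime.

No, 932 is not prime


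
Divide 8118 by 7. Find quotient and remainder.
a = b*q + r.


8118 = 7 * 1159 + 5
Check: 8113 + 5 = 8118

q = 1159, r = 5


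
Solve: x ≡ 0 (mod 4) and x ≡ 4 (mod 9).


M = 4*9 = 36
M1 = M/4 = 9, M2 = M/9 = 4
M1^(-1) mod 4 = 1, M2^(-1) mod 9 = 7
x = 0*9*1 + 4*4*7 = 112
112 mod 36 = 4
Check: 4 mod 4 = 0 ✓, 4 mod 9 = 4 ✓

x ≡ 4 (mod 36)


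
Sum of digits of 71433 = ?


7 + 1 + 4 + 3 + 3 = 18


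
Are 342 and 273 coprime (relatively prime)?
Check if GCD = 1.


Euclidean algorithm:
342 = 1 * 273 + 69
273 = 3 * 69 + 66
69 = 1 * 66 + 3
66 = 22 * 3 + 0
GCD(342, 273) = 3

No, not coprime (GCD = 3)


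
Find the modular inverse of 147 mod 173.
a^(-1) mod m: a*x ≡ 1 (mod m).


Use the extended Euclidean algorithm on (173, 147); each row r = 173*s + 147*t:
r=173, s=1, t=0
r=147, s=0, t=1
q=1: r=26, s=1, t=-1   [173*(1) + 147*(-1) = 26]
q=5: r=17, s=-5, t=6   [173*(-5) + 147*(6) = 17]
q=1: r=9, s=6, t=-7   [173*(6) + 147*(-7) = 9]
q=1: r=8, s=-11, t=13   [173*(-11) + 147*(13) = 8]
q=1: r=1, s=17, t=-20   [173*(17) + 147*(-20) = 1]
q=8: r=0, s=-147, t=173   [173*(-147) + 147*(173) = 0]
GCD = 1 with t = -20, so 147*(-20) ≡ 1 (mod 173)
Inverse = -20 mod 173 = 153
Check: 147 * 153 = 22491 ≡ 1 (mod 173)

147^(-1) ≡ 153 (mod 173)


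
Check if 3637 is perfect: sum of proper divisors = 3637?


Proper divisors of 3637: 1
Sum = 1 = 1

No, 3637 is not perfect (1 ≠ 3637)


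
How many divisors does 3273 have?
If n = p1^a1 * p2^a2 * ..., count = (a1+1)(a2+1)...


3273 = 3^1 × 1091^1
d(3273) = (1+1) × (1+1) = 4

4 divisors


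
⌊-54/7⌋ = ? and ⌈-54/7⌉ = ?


-54/7 = -7.7143
floor = -8
ceil = -7

floor = -8, ceil = -7


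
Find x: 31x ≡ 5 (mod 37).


GCD(31, 37) = 1, unique solution
a^(-1) mod 37 = 6
x = 6 * 5 mod 37 = 30

x ≡ 30 (mod 37)


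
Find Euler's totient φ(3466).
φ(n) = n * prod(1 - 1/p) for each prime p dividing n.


3466 = 2 × 1733
Prime factors: 2, 1733
φ(3466) = 3466 × (1-1/2) × (1-1/1733)
= 3466 × 1/2 × 1732/1733 = 1732

φ(3466) = 1732


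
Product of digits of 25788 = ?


2 × 5 × 7 × 8 × 8 = 4480


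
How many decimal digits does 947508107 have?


947508107 has 9 digits in base 10
floor(log10(947508107)) + 1 = floor(8.9766) + 1 = 9

9 digits (base 10)


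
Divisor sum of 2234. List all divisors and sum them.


Divisors of 2234: 1, 2, 1117, 2234
Sum = 1 + 2 + 1117 + 2234 = 3354

σ(2234) = 3354


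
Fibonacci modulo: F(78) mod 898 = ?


F(k) mod 898 for k=1..78:
1, 1, 2, 3, 5, 8, 13, 21, 34, 55, 89, 144, 233, 377, 610, 89, 699, 788, 589, 479, 170, 649, 819, 570, 491, 163, 654, 817, 573, 492, 167, 659, 826, 587, 515, 204, 719, 25, 744, 769, 615, 486, 203, 689, 892, 683, 677, 462, 241, 703, 46, 749, 795, 646, 543, 291, 834, 227, 163, 390, 553, 45, 598, 643, 343, 88, 431, 519, 52, 571, 623, 296, 21, 317, 338, 655, 95, 750
F(78) mod 898 = 750


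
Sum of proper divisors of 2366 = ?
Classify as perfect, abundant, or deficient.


Proper divisors: 1, 2, 7, 13, 14, 26, 91, 169, 182, 338, 1183
Sum = 1 + 2 + 7 + 13 + 14 + 26 + 91 + 169 + 182 + 338 + 1183 = 2026
2026 < 2366 → deficient

s(2366) = 2026 (deficient)


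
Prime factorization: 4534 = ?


4534 / 2 = 2267
2267 / 2267 = 1
4534 = 2 × 2267


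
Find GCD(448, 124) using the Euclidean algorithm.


448 = 3 * 124 + 76
124 = 1 * 76 + 48
76 = 1 * 48 + 28
48 = 1 * 28 + 20
28 = 1 * 20 + 8
20 = 2 * 8 + 4
8 = 2 * 4 + 0
GCD = 4


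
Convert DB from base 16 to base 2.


DB (base 16) = 219 (decimal)
219 (decimal) = 11011011 (base 2)


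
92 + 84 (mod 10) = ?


92 + 84 = 176
176 mod 10 = 6


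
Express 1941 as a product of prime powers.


1941 / 3 = 647
647 / 647 = 1
1941 = 3 × 647


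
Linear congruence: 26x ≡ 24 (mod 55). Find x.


GCD(26, 55) = 1, unique solution
a^(-1) mod 55 = 36
x = 36 * 24 mod 55 = 39

x ≡ 39 (mod 55)


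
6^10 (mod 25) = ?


6^1 mod 25 = 6
6^2 mod 25 = 11
6^3 mod 25 = 16
6^4 mod 25 = 21
6^5 mod 25 = 1
6^6 mod 25 = 6
6^7 mod 25 = 11
6^8 mod 25 = 16
6^9 mod 25 = 21
6^10 mod 25 = 1


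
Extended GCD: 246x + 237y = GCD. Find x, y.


Tabular extended Euclidean (each row: r = 246*s + 237*t):
r=246, s=1, t=0
r=237, s=0, t=1
q=1: r=9, s=1, t=-1   [246*(1) + 237*(-1) = 9]
q=26: r=3, s=-26, t=27   [246*(-26) + 237*(27) = 3]
q=3: r=0, s=79, t=-82   [246*(79) + 237*(-82) = 0]
GCD = 3; from the row with r=3: x=-26, y=27
Check: 246*(-26) + 237*(27) = -6396 + 6399 = 3

GCD = 3, x = -26, y = 27


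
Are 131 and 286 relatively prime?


Euclidean algorithm:
286 = 2 * 131 + 24
131 = 5 * 24 + 11
24 = 2 * 11 + 2
11 = 5 * 2 + 1
2 = 2 * 1 + 0
GCD(131, 286) = 1

Yes, coprime (GCD = 1)


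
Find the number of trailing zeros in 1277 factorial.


floor(1277/5) = 255
floor(1277/25) = 51
floor(1277/125) = 10
floor(1277/625) = 2
Total = 318

318 trailing zeros


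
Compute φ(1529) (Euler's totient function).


1529 = 11 × 139
Prime factors: 11, 139
φ(1529) = 1529 × (1-1/11) × (1-1/139)
= 1529 × 10/11 × 138/139 = 1380

φ(1529) = 1380


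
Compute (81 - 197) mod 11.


81 - 197 = -116
-116 mod 11 = 5


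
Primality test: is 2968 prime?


2968 / 2 = 1484 (exact division)
2968 is NOT prime.

No, 2968 is not prime


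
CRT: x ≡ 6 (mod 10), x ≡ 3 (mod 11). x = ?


M = 10*11 = 110
M1 = M/10 = 11, M2 = M/11 = 10
M1^(-1) mod 10 = 1, M2^(-1) mod 11 = 10
x = 6*11*1 + 3*10*10 = 366
366 mod 110 = 36
Check: 36 mod 10 = 6 ✓, 36 mod 11 = 3 ✓

x ≡ 36 (mod 110)


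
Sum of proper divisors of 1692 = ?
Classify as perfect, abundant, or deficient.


Proper divisors: 1, 2, 3, 4, 6, 9, 12, 18, 36, 47, 94, 141, 188, 282, 423, 564, 846
Sum = 1 + 2 + 3 + 4 + 6 + 9 + 12 + 18 + 36 + 47 + 94 + 141 + 188 + 282 + 423 + 564 + 846 = 2676
2676 > 1692 → abundant

s(1692) = 2676 (abundant)


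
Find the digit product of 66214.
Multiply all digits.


6 × 6 × 2 × 1 × 4 = 288


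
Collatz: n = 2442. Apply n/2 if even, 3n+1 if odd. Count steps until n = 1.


2442 → 1221 → 3664 → 1832 → 916 → 458 → 229 → 688 → 344 → 172 → 86 → 43 → 130 → 65 → 196 → 98 → 49 → 148 → 74 → 37 → 112 → 56 → 28 → 14 → 7 → 22 → 11 → 34 → 17 → 52 → 26 → 13 → 40 → 20 → 10 → 5 → 16 → 8 → 4 → 2 → 1
Total steps = 40

40 steps


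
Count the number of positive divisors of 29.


29 = 29^1
d(29) = (1+1) = 2

2 divisors


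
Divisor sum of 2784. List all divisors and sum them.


Divisors of 2784: 1, 2, 3, 4, 6, 8, 12, 16, 24, 29, 32, 48, 58, 87, 96, 116, 174, 232, 348, 464, 696, 928, 1392, 2784
Sum = 1 + 2 + 3 + 4 + 6 + 8 + 12 + 16 + 24 + 29 + 32 + 48 + 58 + 87 + 96 + 116 + 174 + 232 + 348 + 464 + 696 + 928 + 1392 + 2784 = 7560

σ(2784) = 7560


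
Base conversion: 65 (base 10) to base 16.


65 (base 10) = 65 (decimal)
65 (decimal) = 41 (base 16)


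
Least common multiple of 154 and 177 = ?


GCD(154, 177) = 1
LCM = 154*177/1 = 27258/1 = 27258

LCM = 27258


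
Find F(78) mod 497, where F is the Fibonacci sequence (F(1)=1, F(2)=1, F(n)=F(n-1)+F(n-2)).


F(k) mod 497 for k=1..78:
1, 1, 2, 3, 5, 8, 13, 21, 34, 55, 89, 144, 233, 377, 113, 490, 106, 99, 205, 304, 12, 316, 328, 147, 475, 125, 103, 228, 331, 62, 393, 455, 351, 309, 163, 472, 138, 113, 251, 364, 118, 482, 103, 88, 191, 279, 470, 252, 225, 477, 205, 185, 390, 78, 468, 49, 20, 69, 89, 158, 247, 405, 155, 63, 218, 281, 2, 283, 285, 71, 356, 427, 286, 216, 5, 221, 226, 447
F(78) mod 497 = 447


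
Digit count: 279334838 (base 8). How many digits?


279334838 in base 8 = 2051447666
Number of digits = 10

10 digits (base 8)


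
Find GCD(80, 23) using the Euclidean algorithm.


80 = 3 * 23 + 11
23 = 2 * 11 + 1
11 = 11 * 1 + 0
GCD = 1


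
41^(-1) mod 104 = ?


Use the extended Euclidean algorithm on (104, 41); each row r = 104*s + 41*t:
r=104, s=1, t=0
r=41, s=0, t=1
q=2: r=22, s=1, t=-2   [104*(1) + 41*(-2) = 22]
q=1: r=19, s=-1, t=3   [104*(-1) + 41*(3) = 19]
q=1: r=3, s=2, t=-5   [104*(2) + 41*(-5) = 3]
q=6: r=1, s=-13, t=33   [104*(-13) + 41*(33) = 1]
q=3: r=0, s=41, t=-104   [104*(41) + 41*(-104) = 0]
GCD = 1 with t = 33, so 41*(33) ≡ 1 (mod 104)
Inverse = 33 mod 104 = 33
Check: 41 * 33 = 1353 ≡ 1 (mod 104)

41^(-1) ≡ 33 (mod 104)


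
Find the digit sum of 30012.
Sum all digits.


3 + 0 + 0 + 1 + 2 = 6


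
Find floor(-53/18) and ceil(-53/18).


-53/18 = -2.9444
floor = -3
ceil = -2

floor = -3, ceil = -2


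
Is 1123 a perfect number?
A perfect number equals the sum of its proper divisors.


Proper divisors of 1123: 1
Sum = 1 = 1

No, 1123 is not perfect (1 ≠ 1123)


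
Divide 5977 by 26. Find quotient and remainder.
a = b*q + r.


5977 = 26 * 229 + 23
Check: 5954 + 23 = 5977

q = 229, r = 23


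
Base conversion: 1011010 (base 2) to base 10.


1011010 (base 2) = 90 (decimal)
90 (decimal) = 90 (base 10)


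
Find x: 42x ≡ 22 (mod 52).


GCD(42, 52) = 2 divides 22
Divide: 21x ≡ 11 (mod 26)
x ≡ 3 (mod 26)


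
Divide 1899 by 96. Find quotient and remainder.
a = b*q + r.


1899 = 96 * 19 + 75
Check: 1824 + 75 = 1899

q = 19, r = 75


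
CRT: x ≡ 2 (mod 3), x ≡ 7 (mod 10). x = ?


M = 3*10 = 30
M1 = M/3 = 10, M2 = M/10 = 3
M1^(-1) mod 3 = 1, M2^(-1) mod 10 = 7
x = 2*10*1 + 7*3*7 = 167
167 mod 30 = 17
Check: 17 mod 3 = 2 ✓, 17 mod 10 = 7 ✓

x ≡ 17 (mod 30)


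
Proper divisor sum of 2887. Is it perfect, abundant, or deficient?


Proper divisors: 1
Sum = 1 = 1
1 < 2887 → deficient

s(2887) = 1 (deficient)


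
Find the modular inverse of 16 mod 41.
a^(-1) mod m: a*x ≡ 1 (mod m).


Use the extended Euclidean algorithm on (41, 16); each row r = 41*s + 16*t:
r=41, s=1, t=0
r=16, s=0, t=1
q=2: r=9, s=1, t=-2   [41*(1) + 16*(-2) = 9]
q=1: r=7, s=-1, t=3   [41*(-1) + 16*(3) = 7]
q=1: r=2, s=2, t=-5   [41*(2) + 16*(-5) = 2]
q=3: r=1, s=-7, t=18   [41*(-7) + 16*(18) = 1]
q=2: r=0, s=16, t=-41   [41*(16) + 16*(-41) = 0]
GCD = 1 with t = 18, so 16*(18) ≡ 1 (mod 41)
Inverse = 18 mod 41 = 18
Check: 16 * 18 = 288 ≡ 1 (mod 41)

16^(-1) ≡ 18 (mod 41)


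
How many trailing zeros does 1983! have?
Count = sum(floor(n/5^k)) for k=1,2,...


floor(1983/5) = 396
floor(1983/25) = 79
floor(1983/125) = 15
floor(1983/625) = 3
Total = 493

493 trailing zeros


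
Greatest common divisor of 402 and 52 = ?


402 = 7 * 52 + 38
52 = 1 * 38 + 14
38 = 2 * 14 + 10
14 = 1 * 10 + 4
10 = 2 * 4 + 2
4 = 2 * 2 + 0
GCD = 2


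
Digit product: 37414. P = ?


3 × 7 × 4 × 1 × 4 = 336


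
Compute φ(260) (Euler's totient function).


260 = 2^2 × 5 × 13
Prime factors: 2, 5, 13
φ(260) = 260 × (1-1/2) × (1-1/5) × (1-1/13)
= 260 × 1/2 × 4/5 × 12/13 = 96

φ(260) = 96


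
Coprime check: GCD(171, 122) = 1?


Euclidean algorithm:
171 = 1 * 122 + 49
122 = 2 * 49 + 24
49 = 2 * 24 + 1
24 = 24 * 1 + 0
GCD(171, 122) = 1

Yes, coprime (GCD = 1)


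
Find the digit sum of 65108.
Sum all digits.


6 + 5 + 1 + 0 + 8 = 20


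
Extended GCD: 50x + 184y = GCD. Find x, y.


Tabular extended Euclidean (each row: r = 50*s + 184*t):
r=50, s=1, t=0
r=184, s=0, t=1
q=0: r=50, s=1, t=0   [50*(1) + 184*(0) = 50]
q=3: r=34, s=-3, t=1   [50*(-3) + 184*(1) = 34]
q=1: r=16, s=4, t=-1   [50*(4) + 184*(-1) = 16]
q=2: r=2, s=-11, t=3   [50*(-11) + 184*(3) = 2]
q=8: r=0, s=92, t=-25   [50*(92) + 184*(-25) = 0]
GCD = 2; from the row with r=2: x=-11, y=3
Check: 50*(-11) + 184*(3) = -550 + 552 = 2

GCD = 2, x = -11, y = 3
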